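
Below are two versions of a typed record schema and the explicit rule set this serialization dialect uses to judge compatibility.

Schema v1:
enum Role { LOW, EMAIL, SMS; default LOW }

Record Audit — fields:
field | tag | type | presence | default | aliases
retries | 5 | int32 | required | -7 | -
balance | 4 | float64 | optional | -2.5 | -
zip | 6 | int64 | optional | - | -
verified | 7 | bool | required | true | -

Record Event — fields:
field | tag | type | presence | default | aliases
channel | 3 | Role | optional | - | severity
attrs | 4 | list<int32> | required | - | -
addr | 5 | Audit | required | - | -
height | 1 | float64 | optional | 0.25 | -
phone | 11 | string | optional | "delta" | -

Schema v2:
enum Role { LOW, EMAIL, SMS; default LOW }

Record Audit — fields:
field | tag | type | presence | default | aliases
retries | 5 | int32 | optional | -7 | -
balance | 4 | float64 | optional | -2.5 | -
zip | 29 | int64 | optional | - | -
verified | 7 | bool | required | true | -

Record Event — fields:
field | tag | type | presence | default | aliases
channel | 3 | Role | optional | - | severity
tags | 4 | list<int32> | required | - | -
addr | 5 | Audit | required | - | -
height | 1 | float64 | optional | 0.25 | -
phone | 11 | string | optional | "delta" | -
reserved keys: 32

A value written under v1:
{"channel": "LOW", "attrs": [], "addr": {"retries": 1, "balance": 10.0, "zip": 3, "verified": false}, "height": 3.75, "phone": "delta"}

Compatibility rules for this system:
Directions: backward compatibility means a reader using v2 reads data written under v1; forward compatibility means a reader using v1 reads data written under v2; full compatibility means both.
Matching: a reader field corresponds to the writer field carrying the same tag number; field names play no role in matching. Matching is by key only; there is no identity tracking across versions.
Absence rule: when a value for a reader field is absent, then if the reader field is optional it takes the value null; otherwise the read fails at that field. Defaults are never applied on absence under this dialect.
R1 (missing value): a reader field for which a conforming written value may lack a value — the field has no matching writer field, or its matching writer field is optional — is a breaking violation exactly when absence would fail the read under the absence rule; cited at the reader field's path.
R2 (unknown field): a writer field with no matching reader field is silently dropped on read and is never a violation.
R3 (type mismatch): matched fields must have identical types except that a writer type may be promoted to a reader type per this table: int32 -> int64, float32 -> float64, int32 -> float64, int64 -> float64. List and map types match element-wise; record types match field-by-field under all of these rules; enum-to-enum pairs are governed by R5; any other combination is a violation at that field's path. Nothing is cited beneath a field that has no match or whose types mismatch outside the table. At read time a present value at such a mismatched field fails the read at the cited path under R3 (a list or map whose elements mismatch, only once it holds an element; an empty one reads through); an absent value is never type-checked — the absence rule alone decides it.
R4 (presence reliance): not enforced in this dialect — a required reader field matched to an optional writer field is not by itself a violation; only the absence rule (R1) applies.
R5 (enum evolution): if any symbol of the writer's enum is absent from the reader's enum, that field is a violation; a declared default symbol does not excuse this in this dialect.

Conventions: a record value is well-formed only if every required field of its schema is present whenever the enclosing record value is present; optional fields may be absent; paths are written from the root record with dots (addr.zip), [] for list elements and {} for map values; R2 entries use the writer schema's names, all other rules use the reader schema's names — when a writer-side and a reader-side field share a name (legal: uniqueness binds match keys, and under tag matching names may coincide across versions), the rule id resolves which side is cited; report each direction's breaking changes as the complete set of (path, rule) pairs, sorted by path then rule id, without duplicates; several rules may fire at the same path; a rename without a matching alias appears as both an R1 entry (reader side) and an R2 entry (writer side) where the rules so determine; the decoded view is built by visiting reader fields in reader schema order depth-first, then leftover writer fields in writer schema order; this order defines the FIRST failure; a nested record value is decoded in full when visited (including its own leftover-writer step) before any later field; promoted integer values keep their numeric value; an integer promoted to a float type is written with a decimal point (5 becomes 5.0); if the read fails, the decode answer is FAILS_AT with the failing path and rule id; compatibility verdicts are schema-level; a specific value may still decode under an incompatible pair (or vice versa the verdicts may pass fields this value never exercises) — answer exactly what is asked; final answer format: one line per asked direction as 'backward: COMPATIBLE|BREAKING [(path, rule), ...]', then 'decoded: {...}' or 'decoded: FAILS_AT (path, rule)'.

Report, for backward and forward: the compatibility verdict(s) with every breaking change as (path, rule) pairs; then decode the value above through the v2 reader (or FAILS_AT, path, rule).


backward: COMPATIBLE []; forward: BREAKING [(addr.retries, R1)]; decoded: {"channel": "LOW", "tags": [], "addr": {"retries": 1, "balance": 10.0, "zip": null, "verified": false}, "height": 3.75, "phone": "delta"}

in Event below, arrows point writer -> reader
backward on Event — v2 reading data written by v1:
  writer optional, Role -> Role: reader channel maps from writer channel
  writer required, list<int32> -> list<int32>: reader tags maps from writer attrs
  writer required, Audit -> Audit: reader addr maps from writer addr
  writer optional, float64 -> float64: reader height maps from writer height
  writer optional, string -> string: reader phone maps from writer phone
  writer required, int32 -> int32: reader addr.retries maps from writer addr.retries
  writer optional, float64 -> float64: reader addr.balance maps from writer addr.balance
  addr.zip has no writer counterpart
  writer required, bool -> bool: reader addr.verified maps from writer addr.verified
  writer addr.zip: unknown to reader
  => no violations; backward on Event: COMPATIBLE
forward on Event — v1 reading data written by v2:
  writer optional, Role -> Role: reader channel maps from writer channel
  writer required, list<int32> -> list<int32>: reader attrs maps from writer tags
  writer required, Audit -> Audit: reader addr maps from writer addr
  writer optional, float64 -> float64: reader height maps from writer height
  writer optional, string -> string: reader phone maps from writer phone
  writer optional, int32 -> int32: reader addr.retries maps from writer addr.retries
  writer optional, float64 -> float64: reader addr.balance maps from writer addr.balance
  addr.zip has no writer counterpart
  writer required, bool -> bool: reader addr.verified maps from writer addr.verified
  writer addr.zip: unknown to reader
  rule R1 violated at addr.retries
  forward on Event therefore BREAKING (1)
decoding the Event value with the v2 reader:
  channel := "LOW"
  tags := [] (from writer attrs)
  addr.retries := 1
  addr.balance := 10.0
  addr.zip := null (absent, optional -> null)
  addr.verified := false
  writer addr.zip: unknown -> dropped
  height := 3.75
  phone := "delta"
  => decoded: {"channel": "LOW", "tags": [], "addr": {"retries": 1, "balance": 10.0, "zip": null, "verified": false}, "height": 3.75, "phone": "delta"}


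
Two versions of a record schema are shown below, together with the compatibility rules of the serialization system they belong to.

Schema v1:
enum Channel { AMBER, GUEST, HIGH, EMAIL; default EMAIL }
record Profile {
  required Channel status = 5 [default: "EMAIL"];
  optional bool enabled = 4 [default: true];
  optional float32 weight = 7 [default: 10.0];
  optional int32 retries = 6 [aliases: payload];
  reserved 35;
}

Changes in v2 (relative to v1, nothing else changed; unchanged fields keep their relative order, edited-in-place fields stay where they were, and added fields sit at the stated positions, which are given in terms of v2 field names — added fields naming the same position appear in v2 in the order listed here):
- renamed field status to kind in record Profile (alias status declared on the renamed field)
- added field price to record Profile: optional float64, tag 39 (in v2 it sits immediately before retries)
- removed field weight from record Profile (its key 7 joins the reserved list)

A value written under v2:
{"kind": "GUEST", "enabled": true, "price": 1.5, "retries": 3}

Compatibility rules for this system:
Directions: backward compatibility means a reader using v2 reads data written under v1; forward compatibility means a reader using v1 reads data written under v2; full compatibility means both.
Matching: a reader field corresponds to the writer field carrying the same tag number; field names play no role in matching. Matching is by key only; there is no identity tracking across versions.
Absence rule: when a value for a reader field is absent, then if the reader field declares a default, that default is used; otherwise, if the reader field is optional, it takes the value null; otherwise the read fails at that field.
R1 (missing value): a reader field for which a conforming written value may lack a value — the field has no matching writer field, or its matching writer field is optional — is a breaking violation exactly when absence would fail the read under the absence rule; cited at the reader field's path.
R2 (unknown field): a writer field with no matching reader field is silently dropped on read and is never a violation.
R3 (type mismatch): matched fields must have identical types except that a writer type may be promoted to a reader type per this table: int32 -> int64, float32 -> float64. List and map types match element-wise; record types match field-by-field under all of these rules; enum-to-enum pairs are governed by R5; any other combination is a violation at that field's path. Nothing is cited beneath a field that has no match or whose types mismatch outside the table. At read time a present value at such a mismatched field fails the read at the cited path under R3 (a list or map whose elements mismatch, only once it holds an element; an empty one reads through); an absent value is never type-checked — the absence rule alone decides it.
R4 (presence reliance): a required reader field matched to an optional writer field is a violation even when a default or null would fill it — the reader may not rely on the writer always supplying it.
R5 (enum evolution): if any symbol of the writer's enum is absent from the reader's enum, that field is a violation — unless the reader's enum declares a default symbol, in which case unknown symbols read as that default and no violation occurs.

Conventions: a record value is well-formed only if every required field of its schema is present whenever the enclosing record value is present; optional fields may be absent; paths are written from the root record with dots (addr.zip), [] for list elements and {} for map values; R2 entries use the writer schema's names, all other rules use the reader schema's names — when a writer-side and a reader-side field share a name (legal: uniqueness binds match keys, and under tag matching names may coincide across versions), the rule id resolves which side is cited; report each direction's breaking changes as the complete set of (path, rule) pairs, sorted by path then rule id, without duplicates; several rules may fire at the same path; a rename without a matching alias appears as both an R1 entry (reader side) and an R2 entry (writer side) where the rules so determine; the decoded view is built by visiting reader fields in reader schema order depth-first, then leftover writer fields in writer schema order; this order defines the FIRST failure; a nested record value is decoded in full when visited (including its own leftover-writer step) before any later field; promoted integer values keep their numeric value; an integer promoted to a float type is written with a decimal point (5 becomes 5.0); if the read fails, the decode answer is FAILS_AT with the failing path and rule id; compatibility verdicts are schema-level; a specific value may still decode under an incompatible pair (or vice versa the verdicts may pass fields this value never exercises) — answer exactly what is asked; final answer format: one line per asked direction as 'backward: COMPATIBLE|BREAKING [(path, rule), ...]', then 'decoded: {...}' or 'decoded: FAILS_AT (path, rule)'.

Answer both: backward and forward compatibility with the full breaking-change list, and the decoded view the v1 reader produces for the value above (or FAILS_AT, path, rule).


the writer's type comes first in each Profile pair
backward for Profile (reader v2, writer v1):
  kind <- status (Channel -> Channel, writer required)
  enabled <- enabled (bool -> bool, writer optional)
  price: no writer match
  retries <- retries (int32 -> int32, writer optional)
  leftover writer field: weight
  => no violations; backward on Profile: COMPATIBLE
forward for Profile (reader v1, writer v2):
  status <- kind (Channel -> Channel, writer required)
  enabled <- enabled (bool -> bool, writer optional)
  weight: no writer match
  retries <- retries (int32 -> int32, writer optional)
  leftover writer field: price
  => no violations; forward on Profile: COMPATIBLE
decoding the Profile value with the v1 reader:
  status := "GUEST" (from writer kind)
  enabled := true
  weight := 10.0 (absent -> default)
  retries := 3
  writer price: unknown -> dropped
  => decoded: {"status": "GUEST", "enabled": true, "weight": 10.0, "retries": 3}

backward: COMPATIBLE []; forward: COMPATIBLE []; decoded: {"status": "GUEST", "enabled": true, "weight": 10.0, "retries": 3}


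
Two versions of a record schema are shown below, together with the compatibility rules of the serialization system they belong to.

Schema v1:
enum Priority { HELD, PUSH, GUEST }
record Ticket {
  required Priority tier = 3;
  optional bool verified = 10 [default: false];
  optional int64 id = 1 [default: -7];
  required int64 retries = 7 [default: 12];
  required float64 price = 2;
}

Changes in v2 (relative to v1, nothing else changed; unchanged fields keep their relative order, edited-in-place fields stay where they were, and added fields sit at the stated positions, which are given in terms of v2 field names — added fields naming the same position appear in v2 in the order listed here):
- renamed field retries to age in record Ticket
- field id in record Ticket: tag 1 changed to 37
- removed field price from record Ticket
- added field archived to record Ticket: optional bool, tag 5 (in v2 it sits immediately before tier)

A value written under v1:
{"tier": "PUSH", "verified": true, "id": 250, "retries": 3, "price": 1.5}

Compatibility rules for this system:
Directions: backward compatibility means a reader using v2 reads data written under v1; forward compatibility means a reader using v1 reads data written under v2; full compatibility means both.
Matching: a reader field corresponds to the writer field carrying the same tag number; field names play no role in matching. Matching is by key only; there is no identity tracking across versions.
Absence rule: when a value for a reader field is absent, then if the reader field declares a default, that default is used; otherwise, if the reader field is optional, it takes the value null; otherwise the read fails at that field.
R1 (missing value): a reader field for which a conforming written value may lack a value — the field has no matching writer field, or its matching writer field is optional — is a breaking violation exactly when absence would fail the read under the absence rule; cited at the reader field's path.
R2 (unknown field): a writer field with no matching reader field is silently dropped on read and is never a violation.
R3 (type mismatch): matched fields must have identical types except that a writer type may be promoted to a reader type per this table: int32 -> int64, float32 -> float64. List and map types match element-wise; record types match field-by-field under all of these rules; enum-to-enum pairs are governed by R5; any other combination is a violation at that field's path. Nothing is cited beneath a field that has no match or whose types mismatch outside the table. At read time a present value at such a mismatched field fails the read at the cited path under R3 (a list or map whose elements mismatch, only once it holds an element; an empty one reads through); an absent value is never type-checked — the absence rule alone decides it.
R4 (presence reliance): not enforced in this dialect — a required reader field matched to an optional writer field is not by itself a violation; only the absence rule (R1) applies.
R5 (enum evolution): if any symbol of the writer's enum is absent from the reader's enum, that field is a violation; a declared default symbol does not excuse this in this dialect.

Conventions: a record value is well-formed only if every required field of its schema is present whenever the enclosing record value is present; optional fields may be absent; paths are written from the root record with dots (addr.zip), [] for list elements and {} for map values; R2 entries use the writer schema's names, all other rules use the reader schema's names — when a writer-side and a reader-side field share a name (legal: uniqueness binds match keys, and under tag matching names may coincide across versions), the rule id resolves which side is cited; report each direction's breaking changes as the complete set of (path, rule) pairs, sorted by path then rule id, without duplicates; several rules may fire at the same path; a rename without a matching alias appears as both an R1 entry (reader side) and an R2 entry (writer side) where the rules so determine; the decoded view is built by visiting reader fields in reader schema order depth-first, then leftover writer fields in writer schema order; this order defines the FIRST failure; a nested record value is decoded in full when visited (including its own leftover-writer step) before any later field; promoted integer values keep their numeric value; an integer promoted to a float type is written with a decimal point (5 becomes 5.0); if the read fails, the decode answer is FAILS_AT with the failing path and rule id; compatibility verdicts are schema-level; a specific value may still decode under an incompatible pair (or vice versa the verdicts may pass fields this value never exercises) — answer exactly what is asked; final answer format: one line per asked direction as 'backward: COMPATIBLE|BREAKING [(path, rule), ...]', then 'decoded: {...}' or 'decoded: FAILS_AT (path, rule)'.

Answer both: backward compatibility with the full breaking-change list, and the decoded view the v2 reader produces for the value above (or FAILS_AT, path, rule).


backward: COMPATIBLE []; decoded: {"archived": null, "tier": "PUSH", "verified": true, "id": -7, "age": 3}

arrows below run writer -> reader for Ticket
backward pass over Ticket, reader schema v2, writer schema v1:
  no writer field matches reader archived
  writer required, Priority -> Priority: reader tier maps from writer tier
  writer optional, bool -> bool: reader verified maps from writer verified
  no writer field matches reader id
  writer required, int64 -> int64: reader age maps from writer retries
  writer field id has no reader counterpart
  writer field price has no reader counterpart
  => no violations; backward on Ticket: COMPATIBLE
migrating the Ticket value to v2:
  archived := null (not supplied -> null)
  tier := "PUSH"
  verified := true
  id := -7 (no value, default fills)
  age := 3 (from writer retries)
  writer id: unmatched, discarded
  writer price: unmatched, discarded
  => decoded: {"archived": null, "tier": "PUSH", "verified": true, "id": -7, "age": 3}


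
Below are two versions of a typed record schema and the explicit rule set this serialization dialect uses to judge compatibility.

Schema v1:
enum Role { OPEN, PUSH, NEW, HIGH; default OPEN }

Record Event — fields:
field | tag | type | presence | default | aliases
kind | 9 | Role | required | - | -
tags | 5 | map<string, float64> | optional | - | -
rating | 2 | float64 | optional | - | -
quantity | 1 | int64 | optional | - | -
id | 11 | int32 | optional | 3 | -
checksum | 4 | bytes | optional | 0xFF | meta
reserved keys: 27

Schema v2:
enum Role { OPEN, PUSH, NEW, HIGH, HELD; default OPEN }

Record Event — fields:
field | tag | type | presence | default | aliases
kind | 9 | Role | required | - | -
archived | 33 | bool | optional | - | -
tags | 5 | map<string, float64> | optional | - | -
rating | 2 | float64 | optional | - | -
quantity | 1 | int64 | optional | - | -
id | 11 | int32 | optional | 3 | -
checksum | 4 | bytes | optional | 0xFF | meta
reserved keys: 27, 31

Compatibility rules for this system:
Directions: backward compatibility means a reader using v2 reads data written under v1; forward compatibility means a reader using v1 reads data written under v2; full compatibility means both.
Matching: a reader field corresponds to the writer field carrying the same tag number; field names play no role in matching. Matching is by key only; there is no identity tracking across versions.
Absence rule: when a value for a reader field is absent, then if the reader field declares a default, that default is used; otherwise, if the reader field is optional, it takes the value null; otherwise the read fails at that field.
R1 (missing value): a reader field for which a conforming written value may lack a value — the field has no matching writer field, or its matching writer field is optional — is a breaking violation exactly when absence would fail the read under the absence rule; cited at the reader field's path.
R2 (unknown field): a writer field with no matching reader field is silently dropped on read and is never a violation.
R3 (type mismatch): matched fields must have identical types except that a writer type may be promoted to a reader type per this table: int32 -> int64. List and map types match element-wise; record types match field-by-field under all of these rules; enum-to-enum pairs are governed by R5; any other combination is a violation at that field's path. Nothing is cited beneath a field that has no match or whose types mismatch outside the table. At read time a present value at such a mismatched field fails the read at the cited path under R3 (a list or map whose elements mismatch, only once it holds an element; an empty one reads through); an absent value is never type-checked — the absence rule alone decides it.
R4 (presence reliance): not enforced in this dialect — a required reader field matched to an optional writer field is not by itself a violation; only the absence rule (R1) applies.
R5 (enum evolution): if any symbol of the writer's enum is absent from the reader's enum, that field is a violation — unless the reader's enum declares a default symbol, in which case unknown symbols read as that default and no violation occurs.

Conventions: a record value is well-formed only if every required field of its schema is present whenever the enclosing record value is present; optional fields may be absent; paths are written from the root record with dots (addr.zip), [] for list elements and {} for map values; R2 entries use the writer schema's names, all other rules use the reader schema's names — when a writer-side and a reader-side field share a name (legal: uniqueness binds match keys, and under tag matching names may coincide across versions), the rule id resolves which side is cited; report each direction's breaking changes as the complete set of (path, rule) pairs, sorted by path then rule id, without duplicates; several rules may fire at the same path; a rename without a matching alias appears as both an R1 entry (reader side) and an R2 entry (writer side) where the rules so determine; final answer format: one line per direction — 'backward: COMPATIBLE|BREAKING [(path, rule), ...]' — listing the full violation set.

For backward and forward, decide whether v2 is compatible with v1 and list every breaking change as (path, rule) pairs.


each type pair in Event: writer, then reader
backward on Event — v2 reading data written by v1:
  kind: paired with writer kind (Role -> Role; writer required)
  archived has no writer counterpart
  tags: paired with writer tags (map<string, float64> -> map<string, float64>; writer optional)
  rating: paired with writer rating (float64 -> float64; writer optional)
  quantity: paired with writer quantity (int64 -> int64; writer optional)
  id: paired with writer id (int32 -> int32; writer optional)
  checksum: paired with writer checksum (bytes -> bytes; writer optional)
  => backward verdict for Event: COMPATIBLE, no violations
forward on Event — v1 reading data written by v2:
  kind: paired with writer kind (Role -> Role; writer required)
  tags: paired with writer tags (map<string, float64> -> map<string, float64>; writer optional)
  rating: paired with writer rating (float64 -> float64; writer optional)
  quantity: paired with writer quantity (int64 -> int64; writer optional)
  id: paired with writer id (int32 -> int32; writer optional)
  checksum: paired with writer checksum (bytes -> bytes; writer optional)
  leftover writer field: archived
  => forward verdict for Event: COMPATIBLE, no violations

backward: COMPATIBLE []; forward: COMPATIBLE []


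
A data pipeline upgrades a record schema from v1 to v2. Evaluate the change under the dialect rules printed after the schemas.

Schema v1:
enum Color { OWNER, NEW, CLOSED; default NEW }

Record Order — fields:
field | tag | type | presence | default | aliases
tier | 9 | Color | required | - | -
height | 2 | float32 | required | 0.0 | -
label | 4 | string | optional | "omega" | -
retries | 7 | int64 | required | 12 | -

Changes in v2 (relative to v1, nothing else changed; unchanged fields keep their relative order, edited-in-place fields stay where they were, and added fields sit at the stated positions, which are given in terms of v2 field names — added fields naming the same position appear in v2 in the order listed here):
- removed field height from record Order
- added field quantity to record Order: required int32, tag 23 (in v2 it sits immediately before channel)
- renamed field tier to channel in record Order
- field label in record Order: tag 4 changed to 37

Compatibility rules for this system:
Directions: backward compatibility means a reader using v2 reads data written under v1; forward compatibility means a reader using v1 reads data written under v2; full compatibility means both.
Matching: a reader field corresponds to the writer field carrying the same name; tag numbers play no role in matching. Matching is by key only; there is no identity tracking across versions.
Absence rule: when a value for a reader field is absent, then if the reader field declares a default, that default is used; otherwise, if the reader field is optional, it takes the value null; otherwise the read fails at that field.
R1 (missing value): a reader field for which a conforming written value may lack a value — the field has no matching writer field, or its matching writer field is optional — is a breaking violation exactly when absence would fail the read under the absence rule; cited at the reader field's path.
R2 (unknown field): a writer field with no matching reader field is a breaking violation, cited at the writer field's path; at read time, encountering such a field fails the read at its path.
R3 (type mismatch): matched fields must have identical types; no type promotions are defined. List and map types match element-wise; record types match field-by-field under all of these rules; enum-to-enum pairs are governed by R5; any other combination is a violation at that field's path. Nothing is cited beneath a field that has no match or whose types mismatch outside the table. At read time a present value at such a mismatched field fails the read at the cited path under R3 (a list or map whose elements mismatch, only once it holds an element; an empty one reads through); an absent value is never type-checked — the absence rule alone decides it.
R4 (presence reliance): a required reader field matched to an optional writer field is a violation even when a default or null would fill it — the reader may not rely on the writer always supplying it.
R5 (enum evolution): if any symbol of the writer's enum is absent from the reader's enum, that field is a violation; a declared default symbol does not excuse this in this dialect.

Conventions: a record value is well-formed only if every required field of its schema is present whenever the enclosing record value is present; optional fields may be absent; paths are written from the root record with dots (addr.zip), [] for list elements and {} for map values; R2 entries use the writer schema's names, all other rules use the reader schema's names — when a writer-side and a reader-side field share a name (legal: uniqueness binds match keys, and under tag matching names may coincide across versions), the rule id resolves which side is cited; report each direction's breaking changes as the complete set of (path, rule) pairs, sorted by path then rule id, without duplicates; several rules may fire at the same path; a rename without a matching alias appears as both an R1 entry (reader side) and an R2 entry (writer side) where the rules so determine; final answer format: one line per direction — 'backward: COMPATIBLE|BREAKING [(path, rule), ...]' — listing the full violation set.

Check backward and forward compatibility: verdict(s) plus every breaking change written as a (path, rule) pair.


arrows below run writer -> reader for Order
backward for Order (reader v2, writer v1):
  quantity has no writer counterpart
  channel has no writer counterpart
  label: string -> string, writer optional; from label
  retries: int64 -> int64, writer required; from retries
  tier (writer side), unknown to reader
  height (writer side), unknown to reader
  R1 fires at channel
  R2 fires at height
  R1 fires at quantity
  R2 fires at tier
  => 4 violation(s): backward is BREAKING for Order
forward for Order (reader v1, writer v2):
  tier has no writer counterpart
  height has no writer counterpart
  label: string -> string, writer optional; from label
  retries: int64 -> int64, writer required; from retries
  quantity (writer side), unknown to reader
  channel (writer side), unknown to reader
  R2 fires at channel
  R2 fires at quantity
  R1 fires at tier
  => 3 violation(s): forward is BREAKING for Order

backward: BREAKING [(channel, R1), (height, R2), (quantity, R1), (tier, R2)]; forward: BREAKING [(channel, R2), (quantity, R2), (tier, R1)]


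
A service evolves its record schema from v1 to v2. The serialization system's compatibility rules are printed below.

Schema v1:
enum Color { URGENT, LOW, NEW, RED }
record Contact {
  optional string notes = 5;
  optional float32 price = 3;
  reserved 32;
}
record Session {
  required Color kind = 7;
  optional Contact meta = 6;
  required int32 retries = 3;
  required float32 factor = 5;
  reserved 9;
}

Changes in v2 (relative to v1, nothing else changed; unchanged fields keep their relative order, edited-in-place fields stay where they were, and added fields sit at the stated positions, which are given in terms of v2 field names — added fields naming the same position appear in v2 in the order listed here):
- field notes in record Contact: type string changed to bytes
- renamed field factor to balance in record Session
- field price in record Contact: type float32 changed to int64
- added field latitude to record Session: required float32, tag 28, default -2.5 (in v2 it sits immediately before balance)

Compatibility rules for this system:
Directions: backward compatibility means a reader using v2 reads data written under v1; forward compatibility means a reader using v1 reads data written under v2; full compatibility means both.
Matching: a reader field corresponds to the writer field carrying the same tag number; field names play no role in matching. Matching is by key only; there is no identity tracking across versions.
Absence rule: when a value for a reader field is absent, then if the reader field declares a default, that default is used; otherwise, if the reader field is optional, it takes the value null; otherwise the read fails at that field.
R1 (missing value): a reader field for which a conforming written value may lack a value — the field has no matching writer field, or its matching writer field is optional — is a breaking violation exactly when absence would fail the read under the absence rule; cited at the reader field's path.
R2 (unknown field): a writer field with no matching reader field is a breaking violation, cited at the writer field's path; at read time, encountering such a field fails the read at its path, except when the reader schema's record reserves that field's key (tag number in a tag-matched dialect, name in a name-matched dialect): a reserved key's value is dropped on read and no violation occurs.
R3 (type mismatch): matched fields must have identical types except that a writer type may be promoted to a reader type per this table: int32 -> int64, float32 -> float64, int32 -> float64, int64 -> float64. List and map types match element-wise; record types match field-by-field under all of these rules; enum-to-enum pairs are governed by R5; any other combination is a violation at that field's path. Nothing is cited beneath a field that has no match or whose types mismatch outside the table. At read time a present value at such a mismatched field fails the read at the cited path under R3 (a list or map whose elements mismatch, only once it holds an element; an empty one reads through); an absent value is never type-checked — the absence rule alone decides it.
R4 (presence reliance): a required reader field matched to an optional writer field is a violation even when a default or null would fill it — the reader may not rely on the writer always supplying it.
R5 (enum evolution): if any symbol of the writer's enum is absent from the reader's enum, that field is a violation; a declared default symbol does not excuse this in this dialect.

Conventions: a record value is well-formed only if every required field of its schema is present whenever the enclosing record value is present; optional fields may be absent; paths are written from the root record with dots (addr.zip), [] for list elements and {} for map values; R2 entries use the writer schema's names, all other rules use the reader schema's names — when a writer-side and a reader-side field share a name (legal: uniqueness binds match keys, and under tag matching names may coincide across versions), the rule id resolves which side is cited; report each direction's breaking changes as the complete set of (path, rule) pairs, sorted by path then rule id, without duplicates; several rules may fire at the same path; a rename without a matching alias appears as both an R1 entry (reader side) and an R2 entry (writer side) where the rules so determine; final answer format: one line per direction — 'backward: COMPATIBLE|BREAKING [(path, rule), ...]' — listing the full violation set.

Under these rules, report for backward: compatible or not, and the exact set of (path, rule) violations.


backward: BREAKING [(meta.notes, R3), (meta.price, R3)]

arrows below run writer -> reader for Session
checking backward for Session: reader v2 against writer v1:
  kind: paired with writer kind (Color -> Color; writer required)
  meta: paired with writer meta (Contact -> Contact; writer optional)
  retries: paired with writer retries (int32 -> int32; writer required)
  latitude: no writer-side match
  balance: paired with writer factor (float32 -> float32; writer required)
  meta.notes: paired with writer meta.notes (string -> bytes; writer optional)
  meta.price: paired with writer meta.price (float32 -> int64; writer optional)
  R3 fires at meta.notes
  R3 fires at meta.price
  => backward verdict for Session: BREAKING, 2 violation(s)
diffs on Session not affecting the asked answer:
  renamed field factor to balance in record Session -> inert for the asked Session verdict: nothing fires
  added field latitude to record Session: required float32, tag 28, default -2.5 (in v2 it sits immediately before balance) -> its effect on Session is confined to the forward direction, not asked


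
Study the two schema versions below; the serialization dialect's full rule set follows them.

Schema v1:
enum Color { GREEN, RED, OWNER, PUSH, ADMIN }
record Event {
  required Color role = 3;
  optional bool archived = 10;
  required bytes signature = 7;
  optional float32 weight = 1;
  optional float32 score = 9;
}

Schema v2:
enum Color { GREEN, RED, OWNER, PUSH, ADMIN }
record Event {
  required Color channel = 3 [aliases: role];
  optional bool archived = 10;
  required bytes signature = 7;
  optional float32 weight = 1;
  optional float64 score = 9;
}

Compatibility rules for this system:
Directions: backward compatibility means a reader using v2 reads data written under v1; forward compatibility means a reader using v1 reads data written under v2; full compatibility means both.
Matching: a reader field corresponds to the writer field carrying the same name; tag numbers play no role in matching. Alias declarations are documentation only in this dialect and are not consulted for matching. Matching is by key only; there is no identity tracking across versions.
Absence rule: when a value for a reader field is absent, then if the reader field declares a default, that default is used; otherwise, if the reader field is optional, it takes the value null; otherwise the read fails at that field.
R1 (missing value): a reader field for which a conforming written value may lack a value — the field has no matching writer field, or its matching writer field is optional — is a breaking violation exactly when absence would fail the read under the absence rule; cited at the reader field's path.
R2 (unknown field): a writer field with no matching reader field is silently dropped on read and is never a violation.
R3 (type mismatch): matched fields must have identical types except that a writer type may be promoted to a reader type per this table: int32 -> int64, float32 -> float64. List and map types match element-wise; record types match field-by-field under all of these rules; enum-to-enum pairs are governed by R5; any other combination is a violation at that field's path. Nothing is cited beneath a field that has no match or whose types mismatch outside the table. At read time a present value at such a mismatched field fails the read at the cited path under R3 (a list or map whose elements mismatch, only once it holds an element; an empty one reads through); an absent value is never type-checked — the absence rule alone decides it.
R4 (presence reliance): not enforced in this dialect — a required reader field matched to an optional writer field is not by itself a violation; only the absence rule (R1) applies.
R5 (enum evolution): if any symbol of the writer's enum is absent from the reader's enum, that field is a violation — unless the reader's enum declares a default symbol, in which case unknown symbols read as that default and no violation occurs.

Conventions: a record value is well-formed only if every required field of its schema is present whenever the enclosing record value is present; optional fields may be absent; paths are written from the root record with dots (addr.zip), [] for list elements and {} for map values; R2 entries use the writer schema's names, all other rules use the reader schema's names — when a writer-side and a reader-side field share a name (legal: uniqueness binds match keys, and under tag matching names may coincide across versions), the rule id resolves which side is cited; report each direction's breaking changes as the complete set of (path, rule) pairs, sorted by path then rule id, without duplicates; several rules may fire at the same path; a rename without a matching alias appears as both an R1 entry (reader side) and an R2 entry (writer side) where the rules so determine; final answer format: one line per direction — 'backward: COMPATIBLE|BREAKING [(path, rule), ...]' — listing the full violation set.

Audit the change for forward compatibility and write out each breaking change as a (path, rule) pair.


each type pair in Event: writer, then reader
forward on Event — v1 reading data written by v2:
  no writer field matches reader role
  archived <- archived (bool -> bool, writer optional)
  signature <- signature (bytes -> bytes, writer required)
  weight <- weight (float32 -> float32, writer optional)
  score <- score (float64 -> float32, writer optional)
  writer field channel has no reader counterpart
  R1 fires at role
  R3 fires at score
  => forward: BREAKING (2)

forward: BREAKING [(role, R1), (score, R3)]
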